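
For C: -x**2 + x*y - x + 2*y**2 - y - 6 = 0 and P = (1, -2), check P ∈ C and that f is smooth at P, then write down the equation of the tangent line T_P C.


Tangent line at P: -5*x - 8*y - 11 = 0.

Step 1: f(1, -2) = 0, so P lies on C.
Step 2: partial derivatives
  f_x(x, y) = -2*x + y - 1, f_y(x, y) = x + 4*y - 1.
  f_x(P) = -5, f_y(P) = -8 (gradient nonzero, so P is smooth).
Step 3: tangent line at P: -5·(x − 1) + -8·(y − -2) = 0.
Expanding: -5*x - 8*y - 11 = 0.


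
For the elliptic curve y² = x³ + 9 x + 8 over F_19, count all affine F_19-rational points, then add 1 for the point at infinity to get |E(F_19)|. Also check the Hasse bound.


Affine points = {(3, 9), (3, 10), (5, 8), (5, 11), (9, 1), (9, 18), (12, 1), (12, 18), (13, 2), (13, 17), (14, 3), (14, 16), (16, 7), (16, 12), (17, 1), (17, 18), (18, 6), (18, 13)}; affine count = 18; |E(F_19)| = 19.

Discriminant check: Δ ∝ 4a³ + 27b² = 4·9³ + 27·8² = 4·729 + 27·64 ≡ 8 (mod 19). Nonzero ⇒ E is nonsingular.
For each x ∈ F_19, compute rhs = x³ + 9·x + 8 mod 19, then count y ∈ F_19 with y² ≡ rhs.
  x = 0: rhs = 8, matching y values: none (0 points).
  x = 1: rhs = 18, matching y values: none (0 points).
  x = 2: rhs = 15, matching y values: none (0 points).
  x = 3: rhs = 5, matching y values: 9, 10 (2 points).
  x = 4: rhs = 13, matching y values: none (0 points).
  x = 5: rhs = 7, matching y values: 8, 11 (2 points).
  x = 6: rhs = 12, matching y values: none (0 points).
  x = 7: rhs = 15, matching y values: none (0 points).
  x = 8: rhs = 3, matching y values: none (0 points).
  x = 9: rhs = 1, matching y values: 1, 18 (2 points).
  x = 10: rhs = 15, matching y values: none (0 points).
  x = 11: rhs = 13, matching y values: none (0 points).
  x = 12: rhs = 1, matching y values: 1, 18 (2 points).
  x = 13: rhs = 4, matching y values: 2, 17 (2 points).
  x = 14: rhs = 9, matching y values: 3, 16 (2 points).
  x = 15: rhs = 3, matching y values: none (0 points).
  x = 16: rhs = 11, matching y values: 7, 12 (2 points).
  x = 17: rhs = 1, matching y values: 1, 18 (2 points).
  x = 18: rhs = 17, matching y values: 6, 13 (2 points).
Total affine count: 18.
Full point count |E(F_19)| = 18 + 1 = 19.
Hasse bound: |19 − (19+1)| = |-1| = 1 ≤ 2√19 ≈ 8.7178 ✓.


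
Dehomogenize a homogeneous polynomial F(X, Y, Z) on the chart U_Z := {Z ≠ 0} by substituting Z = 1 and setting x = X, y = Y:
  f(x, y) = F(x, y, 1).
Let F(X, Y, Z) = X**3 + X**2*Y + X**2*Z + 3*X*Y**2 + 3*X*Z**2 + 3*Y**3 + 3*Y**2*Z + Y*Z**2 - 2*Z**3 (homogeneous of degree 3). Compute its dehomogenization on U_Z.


f(x, y) = x**3 + x**2*y + x**2 + 3*x*y**2 + 3*x + 3*y**3 + 3*y**2 + y - 2

On U_Z we set Z = 1. Each monomial c·X^i·Y^j·Z^k in F becomes c·x^i·y^j·1^k = c·x^i·y^j.
Substituting Z = 1: F(X, Y, 1) = x**3 + x**2*y + x**2 + 3*x*y**2 + 3*x + 3*y**3 + 3*y**2 + y - 2.
Note: deg(f) ≤ deg(F) = 3; strict inequality happens when F is divisible by Z (lost terms).


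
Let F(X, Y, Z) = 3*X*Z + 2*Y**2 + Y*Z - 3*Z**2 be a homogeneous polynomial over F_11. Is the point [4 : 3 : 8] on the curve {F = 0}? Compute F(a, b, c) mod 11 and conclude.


F(4,3,8) ≡ 1 (mod 11); P is NOT on the curve.

Evaluate F(4, 3, 8) term-by-term (mod 11).
  3*X*Z ↦ 3·4·1·8 = 96
  2*Y**2 ↦ 2·1·9·1 = 18
  Y*Z ↦ 1·1·3·8 = 24
  -3*Z**2 ↦ -3·1·1·64 = -192
Sum: F(4, 3, 8) = (96) + (18) + (24) + (-192) = -54.
Reducing mod 11: -54 ≡ 1 (mod 11).
Since F(a, b, c) ≡ 1 ≠ 0 (mod 11), P does NOT lie on the curve.


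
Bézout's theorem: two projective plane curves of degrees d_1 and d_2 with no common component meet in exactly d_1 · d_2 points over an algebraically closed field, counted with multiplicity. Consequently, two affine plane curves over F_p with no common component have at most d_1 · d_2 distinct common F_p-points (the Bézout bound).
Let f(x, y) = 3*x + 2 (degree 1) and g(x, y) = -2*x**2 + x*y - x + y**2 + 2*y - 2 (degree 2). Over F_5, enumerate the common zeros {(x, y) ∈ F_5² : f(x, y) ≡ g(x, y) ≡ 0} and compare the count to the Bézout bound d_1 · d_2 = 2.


Common zeros: {(1, 0), (1, 2)}; count = 2; Bézout bound = 2.

deg(f) = 1, deg(g) = 2, so Bézout bound = 2.
Scan x ∈ F_5. For each x, list the y ∈ F_5 with f(x, y) ≡ 0 and those with g(x, y) ≡ 0 (mod 5); the common zeros in that column are the intersection.
  x = 0: f ≡ 0 at y ∈ ∅; g ≡ 0 at y ∈ ∅; common: ∅.
  x = 1: f ≡ 0 at y ∈ {0, 1, 2, 3, 4}; g ≡ 0 at y ∈ {0, 2}; common: {0, 2}.
  x = 2: f ≡ 0 at y ∈ ∅; g ≡ 0 at y ∈ {2, 4}; common: ∅.
  x = 3: f ≡ 0 at y ∈ ∅; g ≡ 0 at y ∈ ∅; common: ∅.
  x = 4: f ≡ 0 at y ∈ ∅; g ≡ 0 at y ∈ ∅; common: ∅.
Collecting: common zeros = {(1, 0), (1, 2)}, so the count is 2.
Comparison with the Bézout bound: 2 ≤ 2 = deg(f)·deg(g), as expected for curves with no common component (the bound is attained).


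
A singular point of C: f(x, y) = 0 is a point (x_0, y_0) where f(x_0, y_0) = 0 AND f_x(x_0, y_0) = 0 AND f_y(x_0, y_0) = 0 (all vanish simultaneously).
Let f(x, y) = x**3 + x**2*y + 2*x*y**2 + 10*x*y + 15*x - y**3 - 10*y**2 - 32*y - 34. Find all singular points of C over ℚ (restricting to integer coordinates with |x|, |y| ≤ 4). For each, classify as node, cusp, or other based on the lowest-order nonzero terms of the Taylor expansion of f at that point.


Singular points: {(1, -3)}; classification: cusp.

Compute partial derivatives:
  f_x = 3*x**2 + 2*x*y + 2*y**2 + 10*y + 15.
  f_y = x**2 + 4*x*y + 10*x - 3*y**2 - 20*y - 32.
Scan x_0 ∈ {−4, ..., 4}. For each x_0, f_y(x_0, y) is a polynomial in y; find its integer roots y ∈ {−4, ..., 4}, then test f_x and f at those candidates.
  x = -4: f_y(-4, y) = -3*y**2 - 36*y - 56; no integer root y with |y| ≤ 4.
  x = -3: f_y(-3, y) = -3*y**2 - 32*y - 53; no integer root y with |y| ≤ 4.
  x = -2: f_y(-2, y) = -3*y**2 - 28*y - 48; no integer root y with |y| ≤ 4.
  x = -1: f_y(-1, y) = -3*y**2 - 24*y - 41; no integer root y with |y| ≤ 4.
  x = 0: f_y(0, y) = -3*y**2 - 20*y - 32; vanishes at y ∈ {-4}. (0, -4): f_x = 7 ≠ 0.
  x = 1: f_y(1, y) = -3*y**2 - 16*y - 21; vanishes at y ∈ {-3}. (1, -3): f_x = 0, f = 0 — SINGULAR.
  x = 2: f_y(2, y) = -3*y**2 - 12*y - 8; no integer root y with |y| ≤ 4.
  x = 3: f_y(3, y) = -3*y**2 - 8*y + 7; no integer root y with |y| ≤ 4.
  x = 4: f_y(4, y) = -3*y**2 - 4*y + 24; no integer root y with |y| ≤ 4.
Only singular point on the grid: (1, -3).
Classify: substitute x = 1 + u, y = -3 + v and expand: f = u**3 + u**2*v + 2*u*v**2 - v**3 + v**2.
No constant or linear terms (consistent with a singular point). Quadratic part: v**2. Cubic part: u**3 + u**2*v + 2*u*v**2 - v**3.
The quadratic part v**2 is a perfect square, so there is a single (double) tangent line v = 0, i.e. y = -3. Restricting the cubic part to that line (v = 0) leaves u**3 ≠ 0, so f is not divisible by v and the branch is v² ≈ -u**3 to lowest order — this is a cusp.
Classification: cusp.


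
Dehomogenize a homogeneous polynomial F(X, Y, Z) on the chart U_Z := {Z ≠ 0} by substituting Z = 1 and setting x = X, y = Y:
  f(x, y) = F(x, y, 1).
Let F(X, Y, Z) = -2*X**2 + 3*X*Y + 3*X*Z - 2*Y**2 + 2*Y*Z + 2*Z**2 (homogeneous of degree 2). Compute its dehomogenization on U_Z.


f(x, y) = -2*x**2 + 3*x*y + 3*x - 2*y**2 + 2*y + 2

On U_Z we set Z = 1. Each monomial c·X^i·Y^j·Z^k in F becomes c·x^i·y^j·1^k = c·x^i·y^j.
Substituting Z = 1: F(X, Y, 1) = -2*x**2 + 3*x*y + 3*x - 2*y**2 + 2*y + 2.
Note: deg(f) ≤ deg(F) = 2; strict inequality happens when F is divisible by Z (lost terms).


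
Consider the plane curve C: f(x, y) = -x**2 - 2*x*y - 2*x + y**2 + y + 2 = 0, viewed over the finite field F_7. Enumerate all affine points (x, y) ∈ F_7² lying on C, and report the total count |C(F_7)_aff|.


Affine F_7-points: {(0, 3), (3, 6), (4, 1), (4, 6), (6, 1), (6, 3)}; count = 6.

For each of the 49 pairs (x, y) ∈ F_7², evaluate f(x, y) mod 7. Record the zeros.
  x = 0: [0↦2, 1↦4, 2↦1, 3↦0, 4↦1, 5↦4, 6↦2]  zeros at y ∈ {3}
  x = 1: [0↦6, 1↦6, 2↦1, 3↦5, 4↦4, 5↦5, 6↦1]  zeros at y ∈ ∅
  x = 2: [0↦1, 1↦6, 2↦6, 3↦1, 4↦5, 5↦4, 6↦5]  zeros at y ∈ ∅
  x = 3: [0↦1, 1↦4, 2↦2, 3↦2, 4↦4, 5↦1, 6↦0]  zeros at y ∈ {6}
  x = 4: [0↦6, 1↦0, 2↦3, 3↦1, 4↦1, 5↦3, 6↦0]  zeros at y ∈ {1, 6}
  x = 5: [0↦2, 1↦1, 2↦2, 3↦5, 4↦3, 5↦3, 6↦5]  zeros at y ∈ ∅
  x = 6: [0↦3, 1↦0, 2↦6, 3↦0, 4↦3, 5↦1, 6↦1]  zeros at y ∈ {1, 3}
Collecting zeros: affine points = {(0, 3), (3, 6), (4, 1), (4, 6), (6, 1), (6, 3)}.
Total count |C(F_7)_aff| = 6.


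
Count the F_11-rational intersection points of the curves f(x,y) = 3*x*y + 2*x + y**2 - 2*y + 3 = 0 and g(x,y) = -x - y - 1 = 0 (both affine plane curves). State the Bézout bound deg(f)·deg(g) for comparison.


Common zeros: ∅; count = 0; Bézout bound = 2.

deg(f) = 2, deg(g) = 1, so Bézout bound = 2.
Scan x ∈ F_11. For each x, list the y ∈ F_11 with f(x, y) ≡ 0 and those with g(x, y) ≡ 0 (mod 11); the common zeros in that column are the intersection.
  x = 0: f ≡ 0 at y ∈ {4, 9}; g ≡ 0 at y ∈ {10}; common: ∅.
  x = 1: f ≡ 0 at y ∈ {2, 8}; g ≡ 0 at y ∈ {9}; common: ∅.
  x = 2: f ≡ 0 at y ∈ ∅; g ≡ 0 at y ∈ {8}; common: ∅.
  x = 3: f ≡ 0 at y ∈ ∅; g ≡ 0 at y ∈ {7}; common: ∅.
  x = 4: f ≡ 0 at y ∈ {0, 1}; g ≡ 0 at y ∈ {6}; common: ∅.
  x = 5: f ≡ 0 at y ∈ ∅; g ≡ 0 at y ∈ {5}; common: ∅.
  x = 6: f ≡ 0 at y ∈ {7, 10}; g ≡ 0 at y ∈ {4}; common: ∅.
  x = 7: f ≡ 0 at y ∈ ∅; g ≡ 0 at y ∈ {3}; common: ∅.
  x = 8: f ≡ 0 at y ∈ {5, 6}; g ≡ 0 at y ∈ {2}; common: ∅.
  x = 9: f ≡ 0 at y ∈ ∅; g ≡ 0 at y ∈ {1}; common: ∅.
  x = 10: f ≡ 0 at y ∈ ∅; g ≡ 0 at y ∈ {0}; common: ∅.
Collecting: common zeros = ∅, so the count is 0.
Comparison with the Bézout bound: 0 ≤ 2 = deg(f)·deg(g), as expected for curves with no common component (the affine F_11-count falls short of the bound because intersections may lie at infinity, over extension fields, or carry multiplicity).


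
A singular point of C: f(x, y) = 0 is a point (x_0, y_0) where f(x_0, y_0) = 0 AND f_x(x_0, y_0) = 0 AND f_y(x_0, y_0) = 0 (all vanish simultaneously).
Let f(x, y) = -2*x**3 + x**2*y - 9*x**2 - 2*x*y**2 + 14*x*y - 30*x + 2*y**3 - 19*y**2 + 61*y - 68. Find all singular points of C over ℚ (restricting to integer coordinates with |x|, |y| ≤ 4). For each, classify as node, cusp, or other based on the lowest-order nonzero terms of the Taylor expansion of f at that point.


Singular points: {(-1, 3)}; classification: cusp.

Compute partial derivatives:
  f_x = -6*x**2 + 2*x*y - 18*x - 2*y**2 + 14*y - 30.
  f_y = x**2 - 4*x*y + 14*x + 6*y**2 - 38*y + 61.
Scan x_0 ∈ {−4, ..., 4}. For each x_0, f_y(x_0, y) is a polynomial in y; find its integer roots y ∈ {−4, ..., 4}, then test f_x and f at those candidates.
  x = -4: f_y(-4, y) = 6*y**2 - 22*y + 21; no integer root y with |y| ≤ 4.
  x = -3: f_y(-3, y) = 6*y**2 - 26*y + 28; vanishes at y ∈ {2}. (-3, 2): f_x = -22 ≠ 0.
  x = -2: f_y(-2, y) = 6*y**2 - 30*y + 37; no integer root y with |y| ≤ 4.
  x = -1: f_y(-1, y) = 6*y**2 - 34*y + 48; vanishes at y ∈ {3}. (-1, 3): f_x = 0, f = 0 — SINGULAR.
  x = 0: f_y(0, y) = 6*y**2 - 38*y + 61; no integer root y with |y| ≤ 4.
  x = 1: f_y(1, y) = 6*y**2 - 42*y + 76; no integer root y with |y| ≤ 4.
  x = 2: f_y(2, y) = 6*y**2 - 46*y + 93; no integer root y with |y| ≤ 4.
  x = 3: f_y(3, y) = 6*y**2 - 50*y + 112; no integer root y with |y| ≤ 4.
  x = 4: f_y(4, y) = 6*y**2 - 54*y + 133; no integer root y with |y| ≤ 4.
Only singular point on the grid: (-1, 3).
Classify: substitute x = -1 + u, y = 3 + v and expand: f = -2*u**3 + u**2*v - 2*u*v**2 + 2*v**3 + v**2.
No constant or linear terms (consistent with a singular point). Quadratic part: v**2. Cubic part: -2*u**3 + u**2*v - 2*u*v**2 + 2*v**3.
The quadratic part v**2 is a perfect square, so there is a single (double) tangent line v = 0, i.e. y = 3. Restricting the cubic part to that line (v = 0) leaves -2*u**3 ≠ 0, so f is not divisible by v and the branch is v² ≈ 2*u**3 to lowest order — this is a cusp.
Classification: cusp.


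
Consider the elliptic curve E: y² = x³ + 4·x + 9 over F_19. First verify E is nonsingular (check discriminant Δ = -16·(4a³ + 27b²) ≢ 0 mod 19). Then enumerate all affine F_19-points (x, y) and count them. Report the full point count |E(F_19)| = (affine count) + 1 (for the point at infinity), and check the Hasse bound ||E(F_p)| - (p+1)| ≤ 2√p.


Affine points = {(0, 3), (0, 16), (2, 5), (2, 14), (7, 0), (10, 2), (10, 17), (11, 4), (11, 15), (13, 4), (13, 15), (14, 4), (14, 15), (15, 9), (15, 10), (18, 2), (18, 17)}; affine count = 17; |E(F_19)| = 18.

Discriminant check: Δ ∝ 4a³ + 27b² = 4·4³ + 27·9² = 4·64 + 27·81 ≡ 11 (mod 19). Nonzero ⇒ E is nonsingular.
For each x ∈ F_19, compute rhs = x³ + 4·x + 9 mod 19, then count y ∈ F_19 with y² ≡ rhs.
  x = 0: rhs = 9, matching y values: 3, 16 (2 points).
  x = 1: rhs = 14, matching y values: none (0 points).
  x = 2: rhs = 6, matching y values: 5, 14 (2 points).
  x = 3: rhs = 10, matching y values: none (0 points).
  x = 4: rhs = 13, matching y values: none (0 points).
  x = 5: rhs = 2, matching y values: none (0 points).
  x = 6: rhs = 2, matching y values: none (0 points).
  x = 7: rhs = 0, matching y values: 0 (1 points).
  x = 8: rhs = 2, matching y values: none (0 points).
  x = 9: rhs = 14, matching y values: none (0 points).
  x = 10: rhs = 4, matching y values: 2, 17 (2 points).
  x = 11: rhs = 16, matching y values: 4, 15 (2 points).
  x = 12: rhs = 18, matching y values: none (0 points).
  x = 13: rhs = 16, matching y values: 4, 15 (2 points).
  x = 14: rhs = 16, matching y values: 4, 15 (2 points).
  x = 15: rhs = 5, matching y values: 9, 10 (2 points).
  x = 16: rhs = 8, matching y values: none (0 points).
  x = 17: rhs = 12, matching y values: none (0 points).
  x = 18: rhs = 4, matching y values: 2, 17 (2 points).
Total affine count: 17.
Full point count |E(F_19)| = 17 + 1 = 18.
Hasse bound: |18 − (19+1)| = |-2| = 2 ≤ 2√19 ≈ 8.7178 ✓.


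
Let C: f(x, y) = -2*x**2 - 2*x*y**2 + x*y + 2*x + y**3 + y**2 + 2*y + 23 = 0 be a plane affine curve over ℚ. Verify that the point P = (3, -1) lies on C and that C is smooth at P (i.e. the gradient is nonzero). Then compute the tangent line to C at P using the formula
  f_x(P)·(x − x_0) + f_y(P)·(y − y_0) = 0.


Tangent line at P: -13*x + 18*y + 57 = 0.

Step 1: f(3, -1) = 0, so P lies on C.
Step 2: partial derivatives
  f_x(x, y) = -4*x - 2*y**2 + y + 2, f_y(x, y) = -4*x*y + x + 3*y**2 + 2*y + 2.
  f_x(P) = -13, f_y(P) = 18 (gradient nonzero, so P is smooth).
Step 3: tangent line at P: -13·(x − 3) + 18·(y − -1) = 0.
Expanding: -13*x + 18*y + 57 = 0.


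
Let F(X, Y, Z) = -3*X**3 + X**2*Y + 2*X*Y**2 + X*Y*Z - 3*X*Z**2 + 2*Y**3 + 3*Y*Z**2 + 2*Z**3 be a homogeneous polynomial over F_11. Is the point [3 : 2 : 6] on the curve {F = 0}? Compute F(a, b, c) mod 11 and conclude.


F(3,2,6) ≡ 7 (mod 11); P is NOT on the curve.

Evaluate F(3, 2, 6) term-by-term (mod 11).
  -3*X**3 ↦ -3·27·1·1 = -81
  X**2*Y ↦ 1·9·2·1 = 18
  2*X*Y**2 ↦ 2·3·4·1 = 24
  X*Y*Z ↦ 1·3·2·6 = 36
  -3*X*Z**2 ↦ -3·3·1·36 = -324
  2*Y**3 ↦ 2·1·8·1 = 16
  3*Y*Z**2 ↦ 3·1·2·36 = 216
  2*Z**3 ↦ 2·1·1·216 = 432
Sum: F(3, 2, 6) = (-81) + (18) + (24) + (36) + (-324) + (16) + (216) + (432) = 337.
Reducing mod 11: 337 ≡ 7 (mod 11).
Since F(a, b, c) ≡ 7 ≠ 0 (mod 11), P does NOT lie on the curve.


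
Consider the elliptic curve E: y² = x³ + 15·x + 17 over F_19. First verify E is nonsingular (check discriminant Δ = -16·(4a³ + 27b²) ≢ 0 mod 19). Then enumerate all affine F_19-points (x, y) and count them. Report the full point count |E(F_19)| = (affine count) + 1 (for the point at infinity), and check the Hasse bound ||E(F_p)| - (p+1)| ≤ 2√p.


Affine points = {(0, 6), (0, 13), (2, 6), (2, 13), (6, 0), (7, 3), (7, 16), (9, 8), (9, 11), (12, 5), (12, 14), (14, 8), (14, 11), (15, 8), (15, 11), (17, 6), (17, 13), (18, 1), (18, 18)}; affine count = 19; |E(F_19)| = 20.

Discriminant check: Δ ∝ 4a³ + 27b² = 4·15³ + 27·17² = 4·3375 + 27·289 ≡ 4 (mod 19). Nonzero ⇒ E is nonsingular.
For each x ∈ F_19, compute rhs = x³ + 15·x + 17 mod 19, then count y ∈ F_19 with y² ≡ rhs.
  x = 0: rhs = 17, matching y values: 6, 13 (2 points).
  x = 1: rhs = 14, matching y values: none (0 points).
  x = 2: rhs = 17, matching y values: 6, 13 (2 points).
  x = 3: rhs = 13, matching y values: none (0 points).
  x = 4: rhs = 8, matching y values: none (0 points).
  x = 5: rhs = 8, matching y values: none (0 points).
  x = 6: rhs = 0, matching y values: 0 (1 points).
  x = 7: rhs = 9, matching y values: 3, 16 (2 points).
  x = 8: rhs = 3, matching y values: none (0 points).
  x = 9: rhs = 7, matching y values: 8, 11 (2 points).
  x = 10: rhs = 8, matching y values: none (0 points).
  x = 11: rhs = 12, matching y values: none (0 points).
  x = 12: rhs = 6, matching y values: 5, 14 (2 points).
  x = 13: rhs = 15, matching y values: none (0 points).
  x = 14: rhs = 7, matching y values: 8, 11 (2 points).
  x = 15: rhs = 7, matching y values: 8, 11 (2 points).
  x = 16: rhs = 2, matching y values: none (0 points).
  x = 17: rhs = 17, matching y values: 6, 13 (2 points).
  x = 18: rhs = 1, matching y values: 1, 18 (2 points).
Total affine count: 19.
Full point count |E(F_19)| = 19 + 1 = 20.
Hasse bound: |20 − (19+1)| = |0| = 0 ≤ 2√19 ≈ 8.7178 ✓.


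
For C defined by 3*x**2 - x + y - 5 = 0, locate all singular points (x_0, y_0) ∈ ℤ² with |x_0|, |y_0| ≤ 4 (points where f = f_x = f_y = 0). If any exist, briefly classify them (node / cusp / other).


No singular points in the scanned grid; C is smooth there.

Compute partial derivatives:
  f_x = 6*x - 1.
  f_y = 1.
f_y = 1 is a nonzero constant, so f_y never vanishes: no point (x, y) can satisfy f = f_x = f_y = 0. In particular no (x, y) ∈ {−4, ..., 4}² is singular; the curve is smooth.


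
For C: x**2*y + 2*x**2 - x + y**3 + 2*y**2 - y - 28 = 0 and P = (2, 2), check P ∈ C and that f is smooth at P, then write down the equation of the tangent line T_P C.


Tangent line at P: 15*x + 23*y - 76 = 0.

Step 1: f(2, 2) = 0, so P lies on C.
Step 2: partial derivatives
  f_x(x, y) = 2*x*y + 4*x - 1, f_y(x, y) = x**2 + 3*y**2 + 4*y - 1.
  f_x(P) = 15, f_y(P) = 23 (gradient nonzero, so P is smooth).
Step 3: tangent line at P: 15·(x − 2) + 23·(y − 2) = 0.
Expanding: 15*x + 23*y - 76 = 0.


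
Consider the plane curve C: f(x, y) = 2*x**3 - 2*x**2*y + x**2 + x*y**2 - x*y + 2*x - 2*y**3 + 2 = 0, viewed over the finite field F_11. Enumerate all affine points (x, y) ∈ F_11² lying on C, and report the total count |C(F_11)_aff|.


Affine F_11-points: {(0, 1), (1, 2), (1, 6), (1, 9), (2, 4), (3, 5), (4, 0), (4, 5), (4, 8), (5, 7), (9, 4)}; count = 11.

For each of the 121 pairs (x, y) ∈ F_11², evaluate f(x, y) mod 11. Record the zeros.
  x = 0: [0↦2, 1↦0, 2↦8, 3↦3, 4↦6, 5↦5, 6↦10, 7↦9, 8↦1, 9↦7, 10↦4]  zeros at y ∈ {1}
  x = 1: [0↦7, 1↦3, 2↦0, 3↦8, 4↦4, 5↦9, 6↦0, 7↦9, 8↦2, 9↦0, 10↦2]  zeros at y ∈ {2, 6, 9}
  x = 2: [0↦4, 1↦5, 2↦9, 3↦4, 4↦0, 5↦7, 6↦2, 7↦6, 8↦7, 9↦4, 10↦7]  zeros at y ∈ {4}
  x = 3: [0↦5, 1↦7, 2↦3, 3↦3, 4↦6, 5↦0, 6↦6, 7↦1, 8↦6, 9↦9, 10↦9]  zeros at y ∈ {5}
  x = 4: [0↦0, 1↦10, 2↦5, 3↦6, 4↦1, 5↦0, 6↦2, 7↦6, 8↦0, 9↦5, 10↦9]  zeros at y ∈ {0, 5, 8}
  x = 5: [0↦1, 1↦4, 2↦5, 3↦3, 4↦8, 5↦8, 6↦2, 7↦0, 8↦1, 9↦4, 10↦8]  zeros at y ∈ {7}
  x = 6: [0↦9, 1↦1, 2↦4, 3↦6, 4↦6, 5↦3, 6↦7, 7↦6, 8↦10, 9↦7, 10↦7]  zeros at y ∈ ∅
  x = 7: [0↦3, 1↦2, 2↦3, 3↦5, 4↦7, 5↦8, 6↦7, 7↦3, 8↦6, 9↦4, 10↦7]  zeros at y ∈ ∅
  x = 8: [0↦6, 1↦8, 2↦3, 3↦1, 4↦1, 5↦2, 6↦3, 7↦3, 8↦1, 9↦7, 10↦9]  zeros at y ∈ ∅
  x = 9: [0↦8, 1↦9, 2↦5, 3↦6, 4↦0, 5↦8, 6↦7, 7↦7, 8↦7, 9↦6, 10↦3]  zeros at y ∈ {4}
  x = 10: [0↦10, 1↦6, 2↦10, 3↦10, 4↦5, 5↦5, 6↦9, 7↦5, 8↦3, 9↦2, 10↦1]  zeros at y ∈ ∅
Collecting zeros: affine points = {(0, 1), (1, 2), (1, 6), (1, 9), (2, 4), (3, 5), (4, 0), (4, 5), (4, 8), (5, 7), (9, 4)}.
Total count |C(F_11)_aff| = 11.


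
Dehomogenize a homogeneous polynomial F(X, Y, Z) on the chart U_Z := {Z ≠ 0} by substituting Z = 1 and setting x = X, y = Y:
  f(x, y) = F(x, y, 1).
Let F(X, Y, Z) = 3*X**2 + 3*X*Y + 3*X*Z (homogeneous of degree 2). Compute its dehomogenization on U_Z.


f(x, y) = 3*x**2 + 3*x*y + 3*x

On U_Z we set Z = 1. Each monomial c·X^i·Y^j·Z^k in F becomes c·x^i·y^j·1^k = c·x^i·y^j.
Substituting Z = 1: F(X, Y, 1) = 3*x**2 + 3*x*y + 3*x.
Note: deg(f) ≤ deg(F) = 2; strict inequality happens when F is divisible by Z (lost terms).


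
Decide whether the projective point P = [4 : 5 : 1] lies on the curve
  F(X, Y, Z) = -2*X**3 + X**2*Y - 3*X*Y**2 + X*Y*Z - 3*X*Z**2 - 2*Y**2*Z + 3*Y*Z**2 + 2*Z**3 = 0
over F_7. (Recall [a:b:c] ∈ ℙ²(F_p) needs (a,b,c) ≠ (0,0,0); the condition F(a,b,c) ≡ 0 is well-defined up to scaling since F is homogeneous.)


F(4,5,1) ≡ 5 (mod 7); P is NOT on the curve.

Evaluate F(4, 5, 1) term-by-term (mod 7).
  -2*X**3 ↦ -2·64·1·1 = -128
  X**2*Y ↦ 1·16·5·1 = 80
  -3*X*Y**2 ↦ -3·4·25·1 = -300
  X*Y*Z ↦ 1·4·5·1 = 20
  -3*X*Z**2 ↦ -3·4·1·1 = -12
  -2*Y**2*Z ↦ -2·1·25·1 = -50
  3*Y*Z**2 ↦ 3·1·5·1 = 15
  2*Z**3 ↦ 2·1·1·1 = 2
Sum: F(4, 5, 1) = (-128) + (80) + (-300) + (20) + (-12) + (-50) + (15) + (2) = -373.
Reducing mod 7: -373 ≡ 5 (mod 7).
Since F(a, b, c) ≡ 5 ≠ 0 (mod 7), P does NOT lie on the curve.


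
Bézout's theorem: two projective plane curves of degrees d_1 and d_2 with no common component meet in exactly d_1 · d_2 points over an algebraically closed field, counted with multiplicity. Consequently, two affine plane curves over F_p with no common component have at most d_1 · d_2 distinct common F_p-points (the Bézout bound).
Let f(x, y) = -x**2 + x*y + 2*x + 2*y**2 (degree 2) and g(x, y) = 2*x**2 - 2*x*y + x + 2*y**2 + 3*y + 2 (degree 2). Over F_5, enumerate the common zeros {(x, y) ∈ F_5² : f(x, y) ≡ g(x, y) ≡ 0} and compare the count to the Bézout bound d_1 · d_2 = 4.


Common zeros: {(2, 4), (4, 4)}; count = 2; Bézout bound = 4.

deg(f) = 2, deg(g) = 2, so Bézout bound = 4.
Scan x ∈ F_5. For each x, list the y ∈ F_5 with f(x, y) ≡ 0 and those with g(x, y) ≡ 0 (mod 5); the common zeros in that column are the intersection.
  x = 0: f ≡ 0 at y ∈ {0}; g ≡ 0 at y ∈ ∅; common: ∅.
  x = 1: f ≡ 0 at y ∈ ∅; g ≡ 0 at y ∈ {0, 2}; common: ∅.
  x = 2: f ≡ 0 at y ∈ {0, 4}; g ≡ 0 at y ∈ {4}; common: {4}.
  x = 3: f ≡ 0 at y ∈ ∅; g ≡ 0 at y ∈ {2}; common: ∅.
  x = 4: f ≡ 0 at y ∈ {4}; g ≡ 0 at y ∈ {1, 4}; common: {4}.
Collecting: common zeros = {(2, 4), (4, 4)}, so the count is 2.
Comparison with the Bézout bound: 2 ≤ 4 = deg(f)·deg(g), as expected for curves with no common component (the affine F_5-count falls short of the bound because intersections may lie at infinity, over extension fields, or carry multiplicity).


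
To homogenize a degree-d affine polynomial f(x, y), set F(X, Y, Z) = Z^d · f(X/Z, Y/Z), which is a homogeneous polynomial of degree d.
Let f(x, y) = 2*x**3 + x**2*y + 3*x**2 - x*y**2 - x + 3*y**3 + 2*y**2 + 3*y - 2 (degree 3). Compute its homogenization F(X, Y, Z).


F(X, Y, Z) = 2*X**3 + X**2*Y + 3*X**2*Z - X*Y**2 - X*Z**2 + 3*Y**3 + 2*Y**2*Z + 3*Y*Z**2 - 2*Z**3

deg(f) = 3.
Substitute x = X/Z, y = Y/Z into f, then multiply by Z^3.
  monomial 2·x^3·y^0 ↦ 2·X^3·Y^0·Z^0.
  monomial 1·x^2·y^1 ↦ 1·X^2·Y^1·Z^0.
  monomial 3·x^2·y^0 ↦ 3·X^2·Y^0·Z^1.
  monomial -1·x^1·y^2 ↦ -1·X^1·Y^2·Z^0.
  monomial -1·x^1·y^0 ↦ -1·X^1·Y^0·Z^2.
  monomial 3·x^0·y^3 ↦ 3·X^0·Y^3·Z^0.
  monomial 2·x^0·y^2 ↦ 2·X^0·Y^2·Z^1.
  monomial 3·x^0·y^1 ↦ 3·X^0·Y^1·Z^2.
  monomial -2·x^0·y^0 ↦ -2·X^0·Y^0·Z^3.
Collecting: F(X, Y, Z) = 2*X**3 + X**2*Y + 3*X**2*Z - X*Y**2 - X*Z**2 + 3*Y**3 + 2*Y**2*Z + 3*Y*Z**2 - 2*Z**3.


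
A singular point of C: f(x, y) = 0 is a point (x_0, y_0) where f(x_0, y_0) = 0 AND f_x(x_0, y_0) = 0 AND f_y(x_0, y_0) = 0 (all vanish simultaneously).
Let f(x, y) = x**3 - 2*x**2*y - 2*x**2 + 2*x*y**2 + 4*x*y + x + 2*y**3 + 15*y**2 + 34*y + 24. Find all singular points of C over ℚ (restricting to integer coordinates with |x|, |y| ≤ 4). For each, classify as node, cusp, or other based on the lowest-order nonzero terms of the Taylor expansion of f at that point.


Singular points: {(-1, -2)}; classification: node.

Compute partial derivatives:
  f_x = 3*x**2 - 4*x*y - 4*x + 2*y**2 + 4*y + 1.
  f_y = -2*x**2 + 4*x*y + 4*x + 6*y**2 + 30*y + 34.
Scan x_0 ∈ {−4, ..., 4}. For each x_0, f_y(x_0, y) is a polynomial in y; find its integer roots y ∈ {−4, ..., 4}, then test f_x and f at those candidates.
  x = -4: f_y(-4, y) = 6*y**2 + 14*y - 14; no integer root y with |y| ≤ 4.
  x = -3: f_y(-3, y) = 6*y**2 + 18*y + 4; no integer root y with |y| ≤ 4.
  x = -2: f_y(-2, y) = 6*y**2 + 22*y + 18; no integer root y with |y| ≤ 4.
  x = -1: f_y(-1, y) = 6*y**2 + 26*y + 28; vanishes at y ∈ {-2}. (-1, -2): f_x = 0, f = 0 — SINGULAR.
  x = 0: f_y(0, y) = 6*y**2 + 30*y + 34; no integer root y with |y| ≤ 4.
  x = 1: f_y(1, y) = 6*y**2 + 34*y + 36; no integer root y with |y| ≤ 4.
  x = 2: f_y(2, y) = 6*y**2 + 38*y + 34; no integer root y with |y| ≤ 4.
  x = 3: f_y(3, y) = 6*y**2 + 42*y + 28; no integer root y with |y| ≤ 4.
  x = 4: f_y(4, y) = 6*y**2 + 46*y + 18; no integer root y with |y| ≤ 4.
Only singular point on the grid: (-1, -2).
Classify: substitute x = -1 + u, y = -2 + v and expand: f = u**3 - 2*u**2*v - u**2 + 2*u*v**2 + 2*v**3 + v**2.
No constant or linear terms (consistent with a singular point). Quadratic part: -u**2 + v**2. Cubic part: u**3 - 2*u**2*v + 2*u*v**2 + 2*v**3.
The quadratic part v**2 - u**2 = (v − u)(v + u) splits into two distinct linear factors, so there are two distinct tangent lines y − -2 = ±(x − -1) — this is a node (ordinary double point).
Classification: node.


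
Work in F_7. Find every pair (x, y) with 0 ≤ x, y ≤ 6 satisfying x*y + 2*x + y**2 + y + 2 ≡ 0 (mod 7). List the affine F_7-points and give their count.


Affine F_7-points: {(0, 3), (1, 1), (1, 4), (5, 2), (5, 6), (6, 0)}; count = 6.

For each of the 49 pairs (x, y) ∈ F_7², evaluate f(x, y) mod 7. Record the zeros.
  x = 0: [0↦2, 1↦4, 2↦1, 3↦0, 4↦1, 5↦4, 6↦2]  zeros at y ∈ {3}
  x = 1: [0↦4, 1↦0, 2↦5, 3↦5, 4↦0, 5↦4, 6↦3]  zeros at y ∈ {1, 4}
  x = 2: [0↦6, 1↦3, 2↦2, 3↦3, 4↦6, 5↦4, 6↦4]  zeros at y ∈ ∅
  x = 3: [0↦1, 1↦6, 2↦6, 3↦1, 4↦5, 5↦4, 6↦5]  zeros at y ∈ ∅
  x = 4: [0↦3, 1↦2, 2↦3, 3↦6, 4↦4, 5↦4, 6↦6]  zeros at y ∈ ∅
  x = 5: [0↦5, 1↦5, 2↦0, 3↦4, 4↦3, 5↦4, 6↦0]  zeros at y ∈ {2, 6}
  x = 6: [0↦0, 1↦1, 2↦4, 3↦2, 4↦2, 5↦4, 6↦1]  zeros at y ∈ {0}
Collecting zeros: affine points = {(0, 3), (1, 1), (1, 4), (5, 2), (5, 6), (6, 0)}.
Total count |C(F_7)_aff| = 6.


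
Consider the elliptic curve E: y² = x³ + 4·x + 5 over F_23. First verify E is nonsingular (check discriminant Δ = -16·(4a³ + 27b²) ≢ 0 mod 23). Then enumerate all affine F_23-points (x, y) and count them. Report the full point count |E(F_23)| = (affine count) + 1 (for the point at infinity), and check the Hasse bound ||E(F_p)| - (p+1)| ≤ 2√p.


Affine points = {(4, 4), (4, 19), (5, 9), (5, 14), (7, 10), (7, 13), (11, 0), (13, 0), (15, 6), (15, 17), (16, 5), (16, 18), (17, 8), (17, 15), (20, 9), (20, 14), (21, 9), (21, 14), (22, 0)}; affine count = 19; |E(F_23)| = 20.

Discriminant check: Δ ∝ 4a³ + 27b² = 4·4³ + 27·5² = 4·64 + 27·25 ≡ 11 (mod 23). Nonzero ⇒ E is nonsingular.
For each x ∈ F_23, compute rhs = x³ + 4·x + 5 mod 23, then count y ∈ F_23 with y² ≡ rhs.
  x = 0: rhs = 5, matching y values: none (0 points).
  x = 1: rhs = 10, matching y values: none (0 points).
  x = 2: rhs = 21, matching y values: none (0 points).
  x = 3: rhs = 21, matching y values: none (0 points).
  x = 4: rhs = 16, matching y values: 4, 19 (2 points).
  x = 5: rhs = 12, matching y values: 9, 14 (2 points).
  x = 6: rhs = 15, matching y values: none (0 points).
  x = 7: rhs = 8, matching y values: 10, 13 (2 points).
  x = 8: rhs = 20, matching y values: none (0 points).
  x = 9: rhs = 11, matching y values: none (0 points).
  x = 10: rhs = 10, matching y values: none (0 points).
  x = 11: rhs = 0, matching y values: 0 (1 points).
  x = 12: rhs = 10, matching y values: none (0 points).
  x = 13: rhs = 0, matching y values: 0 (1 points).
  x = 14: rhs = 22, matching y values: none (0 points).
  x = 15: rhs = 13, matching y values: 6, 17 (2 points).
  x = 16: rhs = 2, matching y values: 5, 18 (2 points).
  x = 17: rhs = 18, matching y values: 8, 15 (2 points).
  x = 18: rhs = 21, matching y values: none (0 points).
  x = 19: rhs = 17, matching y values: none (0 points).
  x = 20: rhs = 12, matching y values: 9, 14 (2 points).
  x = 21: rhs = 12, matching y values: 9, 14 (2 points).
  x = 22: rhs = 0, matching y values: 0 (1 points).
Total affine count: 19.
Full point count |E(F_23)| = 19 + 1 = 20.
Hasse bound: |20 − (23+1)| = |-4| = 4 ≤ 2√23 ≈ 9.5917 ✓.


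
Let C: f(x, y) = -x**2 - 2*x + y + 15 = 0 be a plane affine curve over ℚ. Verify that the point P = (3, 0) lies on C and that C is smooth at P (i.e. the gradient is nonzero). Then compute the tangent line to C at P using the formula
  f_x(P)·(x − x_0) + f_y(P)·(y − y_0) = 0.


Tangent line at P: -8*x + y + 24 = 0.

Step 1: f(3, 0) = 0, so P lies on C.
Step 2: partial derivatives
  f_x(x, y) = -2*x - 2, f_y(x, y) = 1.
  f_x(P) = -8, f_y(P) = 1 (gradient nonzero, so P is smooth).
Step 3: tangent line at P: -8·(x − 3) + 1·(y − 0) = 0.
Expanding: -8*x + y + 24 = 0.


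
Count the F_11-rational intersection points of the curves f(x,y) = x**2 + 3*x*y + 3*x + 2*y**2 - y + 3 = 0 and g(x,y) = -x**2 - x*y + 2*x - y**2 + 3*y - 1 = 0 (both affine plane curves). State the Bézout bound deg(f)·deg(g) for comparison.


Common zeros: {(4, 1), (7, 10)}; count = 2; Bézout bound = 4.

deg(f) = 2, deg(g) = 2, so Bézout bound = 4.
Scan x ∈ F_11. For each x, list the y ∈ F_11 with f(x, y) ≡ 0 and those with g(x, y) ≡ 0 (mod 11); the common zeros in that column are the intersection.
  x = 0: f ≡ 0 at y ∈ ∅; g ≡ 0 at y ∈ {5, 9}; common: ∅.
  x = 1: f ≡ 0 at y ∈ {1, 9}; g ≡ 0 at y ∈ {0, 2}; common: ∅.
  x = 2: f ≡ 0 at y ∈ {5, 9}; g ≡ 0 at y ∈ ∅; common: ∅.
  x = 3: f ≡ 0 at y ∈ ∅; g ≡ 0 at y ∈ ∅; common: ∅.
  x = 4: f ≡ 0 at y ∈ {1, 10}; g ≡ 0 at y ∈ {1, 9}; common: {1}.
  x = 5: f ≡ 0 at y ∈ ∅; g ≡ 0 at y ∈ ∅; common: ∅.
  x = 6: f ≡ 0 at y ∈ {2, 6}; g ≡ 0 at y ∈ ∅; common: ∅.
  x = 7: f ≡ 0 at y ∈ {2, 10}; g ≡ 0 at y ∈ {8, 10}; common: {10}.
  x = 8: f ≡ 0 at y ∈ ∅; g ≡ 0 at y ∈ {1, 5}; common: ∅.
  x = 9: f ≡ 0 at y ∈ ∅; g ≡ 0 at y ∈ {8}; common: ∅.
  x = 10: f ≡ 0 at y ∈ ∅; g ≡ 0 at y ∈ {2}; common: ∅.
Collecting: common zeros = {(4, 1), (7, 10)}, so the count is 2.
Comparison with the Bézout bound: 2 ≤ 4 = deg(f)·deg(g), as expected for curves with no common component (the affine F_11-count falls short of the bound because intersections may lie at infinity, over extension fields, or carry multiplicity).


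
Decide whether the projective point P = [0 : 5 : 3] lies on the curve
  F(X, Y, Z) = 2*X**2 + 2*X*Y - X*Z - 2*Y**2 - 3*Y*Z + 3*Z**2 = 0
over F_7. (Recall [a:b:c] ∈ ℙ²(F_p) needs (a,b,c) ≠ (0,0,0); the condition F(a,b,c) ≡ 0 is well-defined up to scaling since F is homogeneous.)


F(0,5,3) ≡ 2 (mod 7); P is NOT on the curve.

Evaluate F(0, 5, 3) term-by-term (mod 7).
  2*X**2 ↦ 2·0·1·1 = 0
  2*X*Y ↦ 2·0·5·1 = 0
  -X*Z ↦ -1·0·1·3 = 0
  -2*Y**2 ↦ -2·1·25·1 = -50
  -3*Y*Z ↦ -3·1·5·3 = -45
  3*Z**2 ↦ 3·1·1·9 = 27
Sum: F(0, 5, 3) = (0) + (0) + (0) + (-50) + (-45) + (27) = -68.
Reducing mod 7: -68 ≡ 2 (mod 7).
Since F(a, b, c) ≡ 2 ≠ 0 (mod 7), P does NOT lie on the curve.


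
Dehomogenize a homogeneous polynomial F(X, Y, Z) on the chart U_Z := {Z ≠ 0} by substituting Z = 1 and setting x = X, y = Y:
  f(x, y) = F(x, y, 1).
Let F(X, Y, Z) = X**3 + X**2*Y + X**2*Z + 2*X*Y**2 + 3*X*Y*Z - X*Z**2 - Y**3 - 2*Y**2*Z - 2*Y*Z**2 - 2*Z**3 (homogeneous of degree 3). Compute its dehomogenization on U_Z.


f(x, y) = x**3 + x**2*y + x**2 + 2*x*y**2 + 3*x*y - x - y**3 - 2*y**2 - 2*y - 2

On U_Z we set Z = 1. Each monomial c·X^i·Y^j·Z^k in F becomes c·x^i·y^j·1^k = c·x^i·y^j.
Substituting Z = 1: F(X, Y, 1) = x**3 + x**2*y + x**2 + 2*x*y**2 + 3*x*y - x - y**3 - 2*y**2 - 2*y - 2.
Note: deg(f) ≤ deg(F) = 3; strict inequality happens when F is divisible by Z (lost terms).


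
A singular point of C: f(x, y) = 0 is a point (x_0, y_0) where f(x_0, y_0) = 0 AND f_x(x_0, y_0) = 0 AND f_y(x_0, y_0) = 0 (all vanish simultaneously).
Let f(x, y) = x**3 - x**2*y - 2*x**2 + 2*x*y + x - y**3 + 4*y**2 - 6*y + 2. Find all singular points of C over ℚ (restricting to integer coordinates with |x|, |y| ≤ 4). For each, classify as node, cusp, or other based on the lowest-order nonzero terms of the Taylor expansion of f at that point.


Singular points: {(1, 1)}; classification: cusp.

Compute partial derivatives:
  f_x = 3*x**2 - 2*x*y - 4*x + 2*y + 1.
  f_y = -x**2 + 2*x - 3*y**2 + 8*y - 6.
Scan x_0 ∈ {−4, ..., 4}. For each x_0, f_y(x_0, y) is a polynomial in y; find its integer roots y ∈ {−4, ..., 4}, then test f_x and f at those candidates.
  x = -4: f_y(-4, y) = -3*y**2 + 8*y - 30; no integer root y with |y| ≤ 4.
  x = -3: f_y(-3, y) = -3*y**2 + 8*y - 21; no integer root y with |y| ≤ 4.
  x = -2: f_y(-2, y) = -3*y**2 + 8*y - 14; no integer root y with |y| ≤ 4.
  x = -1: f_y(-1, y) = -3*y**2 + 8*y - 9; no integer root y with |y| ≤ 4.
  x = 0: f_y(0, y) = -3*y**2 + 8*y - 6; no integer root y with |y| ≤ 4.
  x = 1: f_y(1, y) = -3*y**2 + 8*y - 5; vanishes at y ∈ {1}. (1, 1): f_x = 0, f = 0 — SINGULAR.
  x = 2: f_y(2, y) = -3*y**2 + 8*y - 6; no integer root y with |y| ≤ 4.
  x = 3: f_y(3, y) = -3*y**2 + 8*y - 9; no integer root y with |y| ≤ 4.
  x = 4: f_y(4, y) = -3*y**2 + 8*y - 14; no integer root y with |y| ≤ 4.
Only singular point on the grid: (1, 1).
Classify: substitute x = 1 + u, y = 1 + v and expand: f = u**3 - u**2*v - v**3 + v**2.
No constant or linear terms (consistent with a singular point). Quadratic part: v**2. Cubic part: u**3 - u**2*v - v**3.
The quadratic part v**2 is a perfect square, so there is a single (double) tangent line v = 0, i.e. y = 1. Restricting the cubic part to that line (v = 0) leaves u**3 ≠ 0, so f is not divisible by v and the branch is v² ≈ -u**3 to lowest order — this is a cusp.
Classification: cusp.


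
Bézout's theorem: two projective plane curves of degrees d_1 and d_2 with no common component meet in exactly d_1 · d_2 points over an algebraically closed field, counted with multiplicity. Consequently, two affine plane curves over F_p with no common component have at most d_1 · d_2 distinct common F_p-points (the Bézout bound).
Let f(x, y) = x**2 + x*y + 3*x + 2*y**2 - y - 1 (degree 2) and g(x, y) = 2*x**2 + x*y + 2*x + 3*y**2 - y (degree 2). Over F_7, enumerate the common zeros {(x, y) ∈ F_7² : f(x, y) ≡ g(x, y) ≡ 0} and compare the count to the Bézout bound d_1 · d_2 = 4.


Common zeros: ∅; count = 0; Bézout bound = 4.

deg(f) = 2, deg(g) = 2, so Bézout bound = 4.
Scan x ∈ F_7. For each x, list the y ∈ F_7 with f(x, y) ≡ 0 and those with g(x, y) ≡ 0 (mod 7); the common zeros in that column are the intersection.
  x = 0: f ≡ 0 at y ∈ {1, 3}; g ≡ 0 at y ∈ {0, 5}; common: ∅.
  x = 1: f ≡ 0 at y ∈ {3, 4}; g ≡ 0 at y ∈ {1, 6}; common: ∅.
  x = 2: f ≡ 0 at y ∈ ∅; g ≡ 0 at y ∈ {3, 6}; common: ∅.
  x = 3: f ≡ 0 at y ∈ {1, 5}; g ≡ 0 at y ∈ ∅; common: ∅.
  x = 4: f ≡ 0 at y ∈ ∅; g ≡ 0 at y ∈ ∅; common: ∅.
  x = 5: f ≡ 0 at y ∈ ∅; g ≡ 0 at y ∈ ∅; common: ∅.
  x = 6: f ≡ 0 at y ∈ {4}; g ≡ 0 at y ∈ {0, 3}; common: ∅.
Collecting: common zeros = ∅, so the count is 0.
Comparison with the Bézout bound: 0 ≤ 4 = deg(f)·deg(g), as expected for curves with no common component (the affine F_7-count falls short of the bound because intersections may lie at infinity, over extension fields, or carry multiplicity).


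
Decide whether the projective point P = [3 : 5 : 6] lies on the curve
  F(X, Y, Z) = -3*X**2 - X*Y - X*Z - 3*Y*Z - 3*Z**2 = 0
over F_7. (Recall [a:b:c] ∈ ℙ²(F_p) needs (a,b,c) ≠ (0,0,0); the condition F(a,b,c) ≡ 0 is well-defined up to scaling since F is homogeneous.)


F(3,5,6) ≡ 1 (mod 7); P is NOT on the curve.

Evaluate F(3, 5, 6) term-by-term (mod 7).
  -3*X**2 ↦ -3·9·1·1 = -27
  -X*Y ↦ -1·3·5·1 = -15
  -X*Z ↦ -1·3·1·6 = -18
  -3*Y*Z ↦ -3·1·5·6 = -90
  -3*Z**2 ↦ -3·1·1·36 = -108
Sum: F(3, 5, 6) = (-27) + (-15) + (-18) + (-90) + (-108) = -258.
Reducing mod 7: -258 ≡ 1 (mod 7).
Since F(a, b, c) ≡ 1 ≠ 0 (mod 7), P does NOT lie on the curve.


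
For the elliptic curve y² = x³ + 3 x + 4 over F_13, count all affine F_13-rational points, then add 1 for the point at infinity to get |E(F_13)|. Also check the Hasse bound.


Affine points = {(0, 2), (0, 11), (3, 1), (3, 12), (5, 1), (5, 12), (6, 2), (6, 11), (7, 2), (7, 11), (11, 4), (11, 9), (12, 0)}; affine count = 13; |E(F_13)| = 14.

Discriminant check: Δ ∝ 4a³ + 27b² = 4·3³ + 27·4² = 4·27 + 27·16 ≡ 7 (mod 13). Nonzero ⇒ E is nonsingular.
For each x ∈ F_13, compute rhs = x³ + 3·x + 4 mod 13, then count y ∈ F_13 with y² ≡ rhs.
  x = 0: rhs = 4, matching y values: 2, 11 (2 points).
  x = 1: rhs = 8, matching y values: none (0 points).
  x = 2: rhs = 5, matching y values: none (0 points).
  x = 3: rhs = 1, matching y values: 1, 12 (2 points).
  x = 4: rhs = 2, matching y values: none (0 points).
  x = 5: rhs = 1, matching y values: 1, 12 (2 points).
  x = 6: rhs = 4, matching y values: 2, 11 (2 points).
  x = 7: rhs = 4, matching y values: 2, 11 (2 points).
  x = 8: rhs = 7, matching y values: none (0 points).
  x = 9: rhs = 6, matching y values: none (0 points).
  x = 10: rhs = 7, matching y values: none (0 points).
  x = 11: rhs = 3, matching y values: 4, 9 (2 points).
  x = 12: rhs = 0, matching y values: 0 (1 points).
Total affine count: 13.
Full point count |E(F_13)| = 13 + 1 = 14.
Hasse bound: |14 − (13+1)| = |0| = 0 ≤ 2√13 ≈ 7.2111 ✓.


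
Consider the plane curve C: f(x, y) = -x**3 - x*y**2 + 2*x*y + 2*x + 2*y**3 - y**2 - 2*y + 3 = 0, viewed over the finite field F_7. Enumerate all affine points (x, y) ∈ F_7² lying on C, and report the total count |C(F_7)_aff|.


Affine F_7-points: {(0, 3), (1, 6), (2, 1), (2, 2), (3, 6), (5, 0), (5, 5), (6, 1)}; count = 8.

For each of the 49 pairs (x, y) ∈ F_7², evaluate f(x, y) mod 7. Record the zeros.
  x = 0: [0↦3, 1↦2, 2↦4, 3↦0, 4↦2, 5↦1, 6↦2]  zeros at y ∈ {3}
  x = 1: [0↦4, 1↦4, 2↦5, 3↦5, 4↦2, 5↦1, 6↦0]  zeros at y ∈ {6}
  x = 2: [0↦6, 1↦0, 2↦0, 3↦4, 4↦3, 5↦2, 6↦6]  zeros at y ∈ {1, 2}
  x = 3: [0↦3, 1↦5, 2↦4, 3↦5, 4↦6, 5↦5, 6↦0]  zeros at y ∈ {6}
  x = 4: [0↦3, 1↦6, 2↦4, 3↦2, 4↦5, 5↦4, 6↦4]  zeros at y ∈ ∅
  x = 5: [0↦0, 1↦4, 2↦1, 3↦3, 4↦1, 5↦0, 6↦5]  zeros at y ∈ {0, 5}
  x = 6: [0↦2, 1↦0, 2↦3, 3↦2, 4↦2, 5↦1, 6↦4]  zeros at y ∈ {1}
Collecting zeros: affine points = {(0, 3), (1, 6), (2, 1), (2, 2), (3, 6), (5, 0), (5, 5), (6, 1)}.
Total count |C(F_7)_aff| = 8.


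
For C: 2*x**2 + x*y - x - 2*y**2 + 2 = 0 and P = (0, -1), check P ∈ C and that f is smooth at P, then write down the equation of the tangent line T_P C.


Tangent line at P: -2*x + 4*y + 4 = 0.

Step 1: f(0, -1) = 0, so P lies on C.
Step 2: partial derivatives
  f_x(x, y) = 4*x + y - 1, f_y(x, y) = x - 4*y.
  f_x(P) = -2, f_y(P) = 4 (gradient nonzero, so P is smooth).
Step 3: tangent line at P: -2·(x − 0) + 4·(y − -1) = 0.
Expanding: -2*x + 4*y + 4 = 0.
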